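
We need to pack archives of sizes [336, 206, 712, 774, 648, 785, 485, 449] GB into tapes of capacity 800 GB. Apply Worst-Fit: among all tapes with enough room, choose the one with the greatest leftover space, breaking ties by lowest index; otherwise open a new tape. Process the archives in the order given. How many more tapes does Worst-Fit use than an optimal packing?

Worst-Fit: [336,206] [712] [774] [648] [785] [485] [449] → 7 tapes.
Total size 4395 GB; any packing needs at least ⌈4395/800⌉ = 6 tapes.
An optimal packing achieves that bound: [785] [774] [712] [648] [485,206] [449,336] → 6 tapes.
Excess: 7 − 6 = 1.

1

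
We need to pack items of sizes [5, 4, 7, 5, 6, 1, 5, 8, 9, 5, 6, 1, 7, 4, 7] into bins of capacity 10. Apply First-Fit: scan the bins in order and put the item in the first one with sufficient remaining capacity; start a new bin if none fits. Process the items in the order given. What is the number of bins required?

10

bin 1: place 5, 5 left
bin 1: place 4, 1 left
bin 2: place 7, 3 left
bin 3: place 5, 5 left
bin 4: place 6, 4 left
bin 1: place 1, 0 left
bin 3: place 5, 0 left
bin 5: place 8, 2 left
bin 6: place 9, 1 left
bin 7: place 5, 5 left
bin 8: place 6, 4 left
bin 2: place 1, 2 left
bin 9: place 7, 3 left
bin 4: place 4, 0 left
bin 10: place 7, 3 left
Final bins: [5,4,1] [7,1] [5,5] [6,4] [8] [9] [5] [6] [7] [7].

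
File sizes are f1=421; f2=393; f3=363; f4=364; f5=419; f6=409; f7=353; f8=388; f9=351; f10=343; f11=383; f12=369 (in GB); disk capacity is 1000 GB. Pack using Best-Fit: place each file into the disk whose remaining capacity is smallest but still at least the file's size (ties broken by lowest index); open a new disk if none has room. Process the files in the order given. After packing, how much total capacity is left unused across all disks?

Put f1 (421 GB) in disk 1; 579 GB remain.
Put f2 (393 GB) in disk 1; 186 GB remain.
Put f3 (363 GB) in disk 2; 637 GB remain.
Put f4 (364 GB) in disk 2; 273 GB remain.
Put f5 (419 GB) in disk 3; 581 GB remain.
Put f6 (409 GB) in disk 3; 172 GB remain.
Put f7 (353 GB) in disk 4; 647 GB remain.
Put f8 (388 GB) in disk 4; 259 GB remain.
Put f9 (351 GB) in disk 5; 649 GB remain.
Put f10 (343 GB) in disk 5; 306 GB remain.
Put f11 (383 GB) in disk 6; 617 GB remain.
Put f12 (369 GB) in disk 6; 248 GB remain.
6 disks × 1000 GB = 6000 GB; used 4556 GB; unused 1444 GB.

1444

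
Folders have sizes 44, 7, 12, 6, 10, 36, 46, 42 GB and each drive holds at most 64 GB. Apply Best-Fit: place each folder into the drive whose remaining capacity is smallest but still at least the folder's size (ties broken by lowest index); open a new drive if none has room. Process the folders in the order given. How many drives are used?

4

drive 1: place 44 GB, 20 GB left
drive 1: place 7 GB, 13 GB left
drive 1: place 12 GB, 1 GB left
drive 2: place 6 GB, 58 GB left
drive 2: place 10 GB, 48 GB left
drive 2: place 36 GB, 12 GB left
drive 3: place 46 GB, 18 GB left
drive 4: place 42 GB, 22 GB left
Final drives: [44,7,12] [6,10,36] [46] [42].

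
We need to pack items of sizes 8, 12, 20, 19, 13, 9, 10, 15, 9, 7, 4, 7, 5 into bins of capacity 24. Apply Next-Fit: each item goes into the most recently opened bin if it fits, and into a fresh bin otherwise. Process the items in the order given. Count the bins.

7 bins

Put 8 in bin 1; 16 remain.
Put 12 in bin 1; 4 remain.
Put 20 in bin 2; 4 remain.
Put 19 in bin 3; 5 remain.
Put 13 in bin 4; 11 remain.
Put 9 in bin 4; 2 remain.
Put 10 in bin 5; 14 remain.
Put 15 in bin 6; 9 remain.
Put 9 in bin 6; 0 remain.
Put 7 in bin 7; 17 remain.
Put 4 in bin 7; 13 remain.
Put 7 in bin 7; 6 remain.
Put 5 in bin 7; 1 remain.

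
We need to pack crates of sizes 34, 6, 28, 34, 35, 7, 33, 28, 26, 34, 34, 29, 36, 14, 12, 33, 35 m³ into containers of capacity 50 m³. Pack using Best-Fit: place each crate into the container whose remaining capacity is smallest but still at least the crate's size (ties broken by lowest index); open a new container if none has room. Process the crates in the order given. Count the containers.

Put 34 m³ in container 1; 16 m³ remain.
Put 6 m³ in container 1; 10 m³ remain.
Put 28 m³ in container 2; 22 m³ remain.
Put 34 m³ in container 3; 16 m³ remain.
Put 35 m³ in container 4; 15 m³ remain.
Put 7 m³ in container 1; 3 m³ remain.
Put 33 m³ in container 5; 17 m³ remain.
Put 28 m³ in container 6; 22 m³ remain.
Put 26 m³ in container 7; 24 m³ remain.
Put 34 m³ in container 8; 16 m³ remain.
Put 34 m³ in container 9; 16 m³ remain.
Put 29 m³ in container 10; 21 m³ remain.
Put 36 m³ in container 11; 14 m³ remain.
Put 14 m³ in container 11; 0 m³ remain.
Put 12 m³ in container 4; 3 m³ remain.
Put 33 m³ in container 12; 17 m³ remain.
Put 35 m³ in container 13; 15 m³ remain.

13 containers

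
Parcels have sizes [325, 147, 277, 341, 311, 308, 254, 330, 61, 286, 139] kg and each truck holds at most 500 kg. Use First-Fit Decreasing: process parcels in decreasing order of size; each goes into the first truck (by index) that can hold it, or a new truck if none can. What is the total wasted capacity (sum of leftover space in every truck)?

1221

Sorted descending: 341, 330, 325, 311, 308, 286, 277, 254, 147, 139, 61.
341 kg → truck 1 (remaining 159 kg)
330 kg → truck 2 (remaining 170 kg)
325 kg → truck 3 (remaining 175 kg)
311 kg → truck 4 (remaining 189 kg)
308 kg → truck 5 (remaining 192 kg)
286 kg → truck 6 (remaining 214 kg)
277 kg → truck 7 (remaining 223 kg)
254 kg → truck 8 (remaining 246 kg)
147 kg → truck 1 (remaining 12 kg)
139 kg → truck 2 (remaining 31 kg)
61 kg → truck 3 (remaining 114 kg)
8 trucks × 500 kg = 4000 kg; used 2779 kg; unused 1221 kg.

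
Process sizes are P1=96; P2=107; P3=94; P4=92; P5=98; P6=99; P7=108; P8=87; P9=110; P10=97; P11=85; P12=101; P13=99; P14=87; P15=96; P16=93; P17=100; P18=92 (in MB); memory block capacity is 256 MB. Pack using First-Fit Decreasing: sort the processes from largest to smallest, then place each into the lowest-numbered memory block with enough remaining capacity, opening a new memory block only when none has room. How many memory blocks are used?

9 memory blocks

Sorted descending: 110, 108, 107, 101, 100, 99, 99, 98, 97, 96, 96, 94, 93, 92, 92, 87, 87, 85.
Put 110 MB in memory block 1; 146 MB remain.
Put 108 MB in memory block 1; 38 MB remain.
Put 107 MB in memory block 2; 149 MB remain.
Put 101 MB in memory block 2; 48 MB remain.
Put 100 MB in memory block 3; 156 MB remain.
Put 99 MB in memory block 3; 57 MB remain.
Put 99 MB in memory block 4; 157 MB remain.
Put 98 MB in memory block 4; 59 MB remain.
Put 97 MB in memory block 5; 159 MB remain.
Put 96 MB in memory block 5; 63 MB remain.
Put 96 MB in memory block 6; 160 MB remain.
Put 94 MB in memory block 6; 66 MB remain.
Put 93 MB in memory block 7; 163 MB remain.
Put 92 MB in memory block 7; 71 MB remain.
Put 92 MB in memory block 8; 164 MB remain.
Put 87 MB in memory block 8; 77 MB remain.
Put 87 MB in memory block 9; 169 MB remain.
Put 85 MB in memory block 9; 84 MB remain.
Final memory blocks: [110,108] [107,101] [100,99] [99,98] [97,96] [96,94] [93,92] [92,87] [87,85].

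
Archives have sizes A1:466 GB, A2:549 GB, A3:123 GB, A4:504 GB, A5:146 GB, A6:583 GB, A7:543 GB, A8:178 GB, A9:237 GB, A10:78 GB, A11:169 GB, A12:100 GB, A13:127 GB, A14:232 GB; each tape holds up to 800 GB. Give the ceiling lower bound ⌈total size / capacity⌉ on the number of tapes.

6

Total size = 466 + 549 + 123 + 504 + 146 + 583 + 543 + 178 + 237 + 78 + 169 + 100 + 127 + 232 = 4035 GB.
⌈4035 / 800⌉ = 6.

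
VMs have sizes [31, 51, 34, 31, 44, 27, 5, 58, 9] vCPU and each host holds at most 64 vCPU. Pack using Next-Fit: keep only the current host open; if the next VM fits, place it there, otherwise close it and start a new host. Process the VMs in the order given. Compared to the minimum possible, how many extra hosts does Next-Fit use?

Next-Fit: [31] [51] [34] [31] [44] [27,5] [58] [9] → 8 hosts.
Total size 290 vCPU; any packing needs at least ⌈290/64⌉ = 5 hosts.
An optimal packing achieves that bound: [58,5] [51,9] [44] [34,27] [31,31] → 5 hosts.
Excess: 8 − 5 = 3.

3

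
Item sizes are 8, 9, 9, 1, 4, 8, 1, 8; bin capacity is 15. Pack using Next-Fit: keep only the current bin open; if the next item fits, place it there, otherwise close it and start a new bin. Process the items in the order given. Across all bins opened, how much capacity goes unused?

Put 8 in bin 1; 7 remain.
Put 9 in bin 2; 6 remain.
Put 9 in bin 3; 6 remain.
Put 1 in bin 3; 5 remain.
Put 4 in bin 3; 1 remain.
Put 8 in bin 4; 7 remain.
Put 1 in bin 4; 6 remain.
Put 8 in bin 5; 7 remain.
5 bins × 15 = 75; used 48; unused 27.

27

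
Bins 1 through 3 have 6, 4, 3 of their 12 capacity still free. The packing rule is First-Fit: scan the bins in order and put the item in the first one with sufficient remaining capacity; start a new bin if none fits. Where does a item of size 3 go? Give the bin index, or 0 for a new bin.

1

Bins with room: bin 1 (6), bin 2 (4), bin 3 (3).
The first with room is bin 1.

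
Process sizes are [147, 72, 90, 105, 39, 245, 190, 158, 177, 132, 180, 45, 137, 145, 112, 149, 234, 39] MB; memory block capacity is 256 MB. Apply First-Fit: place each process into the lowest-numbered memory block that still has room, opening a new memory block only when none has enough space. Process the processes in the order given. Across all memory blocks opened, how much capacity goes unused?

147 MB → memory block 1 (remaining 109 MB)
72 MB → memory block 1 (remaining 37 MB)
90 MB → memory block 2 (remaining 166 MB)
105 MB → memory block 2 (remaining 61 MB)
39 MB → memory block 2 (remaining 22 MB)
245 MB → memory block 3 (remaining 11 MB)
190 MB → memory block 4 (remaining 66 MB)
158 MB → memory block 5 (remaining 98 MB)
177 MB → memory block 6 (remaining 79 MB)
132 MB → memory block 7 (remaining 124 MB)
180 MB → memory block 8 (remaining 76 MB)
45 MB → memory block 4 (remaining 21 MB)
137 MB → memory block 9 (remaining 119 MB)
145 MB → memory block 10 (remaining 111 MB)
112 MB → memory block 7 (remaining 12 MB)
149 MB → memory block 11 (remaining 107 MB)
234 MB → memory block 12 (remaining 22 MB)
39 MB → memory block 5 (remaining 59 MB)
12 memory blocks × 256 MB = 3072 MB; used 2396 MB; unused 676 MB.

676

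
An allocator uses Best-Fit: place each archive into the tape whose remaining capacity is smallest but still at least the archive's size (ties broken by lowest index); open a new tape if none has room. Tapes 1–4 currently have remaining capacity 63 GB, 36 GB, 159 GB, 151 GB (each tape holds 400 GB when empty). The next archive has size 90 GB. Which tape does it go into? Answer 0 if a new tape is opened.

Tapes with room: tape 3 (159 GB), tape 4 (151 GB).
Tightest fit is tape 4 with 151 GB free.

4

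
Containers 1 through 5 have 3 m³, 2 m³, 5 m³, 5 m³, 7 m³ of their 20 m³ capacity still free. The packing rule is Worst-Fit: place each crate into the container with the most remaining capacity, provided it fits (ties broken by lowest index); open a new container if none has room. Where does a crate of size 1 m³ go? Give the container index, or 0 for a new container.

Containers with room: container 1 (3 m³), container 2 (2 m³), container 3 (5 m³), container 4 (5 m³), container 5 (7 m³).
Most room is container 5 with 7 m³ free.

5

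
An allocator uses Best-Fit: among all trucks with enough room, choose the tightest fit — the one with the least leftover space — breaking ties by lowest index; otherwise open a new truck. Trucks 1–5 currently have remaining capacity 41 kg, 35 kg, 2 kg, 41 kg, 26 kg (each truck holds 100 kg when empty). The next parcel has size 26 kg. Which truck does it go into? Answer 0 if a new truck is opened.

Trucks with room: truck 1 (41 kg), truck 2 (35 kg), truck 4 (41 kg), truck 5 (26 kg).
Tightest fit is truck 5 with 26 kg free.

5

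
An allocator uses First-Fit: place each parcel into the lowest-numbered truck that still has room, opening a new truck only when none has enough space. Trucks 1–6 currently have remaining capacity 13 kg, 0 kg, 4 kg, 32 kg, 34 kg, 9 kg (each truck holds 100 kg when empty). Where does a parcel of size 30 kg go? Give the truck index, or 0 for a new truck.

4

Trucks with room: truck 4 (32 kg), truck 5 (34 kg).
The first with room is truck 4.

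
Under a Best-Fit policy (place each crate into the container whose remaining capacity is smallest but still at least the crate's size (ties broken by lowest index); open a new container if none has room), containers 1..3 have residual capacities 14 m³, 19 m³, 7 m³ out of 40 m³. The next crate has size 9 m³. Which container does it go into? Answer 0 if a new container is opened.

Containers with room: container 1 (14 m³), container 2 (19 m³).
Tightest fit is container 1 with 14 m³ free.

1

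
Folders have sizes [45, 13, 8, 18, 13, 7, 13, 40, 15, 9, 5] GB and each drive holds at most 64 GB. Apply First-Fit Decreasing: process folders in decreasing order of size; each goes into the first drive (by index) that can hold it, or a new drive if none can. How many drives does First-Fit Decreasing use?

3 drives

Sorted descending: 45, 40, 18, 15, 13, 13, 13, 9, 8, 7, 5.
Put 45 GB in drive 1; 19 GB remain.
Put 40 GB in drive 2; 24 GB remain.
Put 18 GB in drive 1; 1 GB remain.
Put 15 GB in drive 2; 9 GB remain.
Put 13 GB in drive 3; 51 GB remain.
Put 13 GB in drive 3; 38 GB remain.
Put 13 GB in drive 3; 25 GB remain.
Put 9 GB in drive 2; 0 GB remain.
Put 8 GB in drive 3; 17 GB remain.
Put 7 GB in drive 3; 10 GB remain.
Put 5 GB in drive 3; 5 GB remain.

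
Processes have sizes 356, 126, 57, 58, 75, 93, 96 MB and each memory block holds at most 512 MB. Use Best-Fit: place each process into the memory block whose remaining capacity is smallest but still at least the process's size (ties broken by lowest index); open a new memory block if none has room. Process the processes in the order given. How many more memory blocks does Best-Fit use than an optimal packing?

Best-Fit: [356,126] [57,58,75,93,96] → 2 memory blocks.
Total size 861 MB; any packing needs at least ⌈861/512⌉ = 2 memory blocks.
So 2 is already optimal.

0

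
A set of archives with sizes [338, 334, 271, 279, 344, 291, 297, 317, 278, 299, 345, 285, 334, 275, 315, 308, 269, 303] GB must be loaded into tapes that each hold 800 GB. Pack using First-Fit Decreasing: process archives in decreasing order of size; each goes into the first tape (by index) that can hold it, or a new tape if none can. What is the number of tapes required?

9

Sorted descending: 345, 344, 338, 334, 334, 317, 315, 308, 303, 299, 297, 291, 285, 279, 278, 275, 271, 269.
Put 345 GB in tape 1; 455 GB remain.
Put 344 GB in tape 1; 111 GB remain.
Put 338 GB in tape 2; 462 GB remain.
Put 334 GB in tape 2; 128 GB remain.
Put 334 GB in tape 3; 466 GB remain.
Put 317 GB in tape 3; 149 GB remain.
Put 315 GB in tape 4; 485 GB remain.
Put 308 GB in tape 4; 177 GB remain.
Put 303 GB in tape 5; 497 GB remain.
Put 299 GB in tape 5; 198 GB remain.
Put 297 GB in tape 6; 503 GB remain.
Put 291 GB in tape 6; 212 GB remain.
Put 285 GB in tape 7; 515 GB remain.
Put 279 GB in tape 7; 236 GB remain.
Put 278 GB in tape 8; 522 GB remain.
Put 275 GB in tape 8; 247 GB remain.
Put 271 GB in tape 9; 529 GB remain.
Put 269 GB in tape 9; 260 GB remain.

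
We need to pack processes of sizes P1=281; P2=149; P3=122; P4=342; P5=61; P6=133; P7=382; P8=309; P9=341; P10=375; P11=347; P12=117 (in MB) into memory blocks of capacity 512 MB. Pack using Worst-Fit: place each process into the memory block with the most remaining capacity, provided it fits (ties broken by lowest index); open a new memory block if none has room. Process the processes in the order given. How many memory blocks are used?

memory block 1: place P1 (281 MB), 231 MB left
memory block 1: place P2 (149 MB), 82 MB left
memory block 2: place P3 (122 MB), 390 MB left
memory block 2: place P4 (342 MB), 48 MB left
memory block 1: place P5 (61 MB), 21 MB left
memory block 3: place P6 (133 MB), 379 MB left
memory block 4: place P7 (382 MB), 130 MB left
memory block 3: place P8 (309 MB), 70 MB left
memory block 5: place P9 (341 MB), 171 MB left
memory block 6: place P10 (375 MB), 137 MB left
memory block 7: place P11 (347 MB), 165 MB left
memory block 5: place P12 (117 MB), 54 MB left

7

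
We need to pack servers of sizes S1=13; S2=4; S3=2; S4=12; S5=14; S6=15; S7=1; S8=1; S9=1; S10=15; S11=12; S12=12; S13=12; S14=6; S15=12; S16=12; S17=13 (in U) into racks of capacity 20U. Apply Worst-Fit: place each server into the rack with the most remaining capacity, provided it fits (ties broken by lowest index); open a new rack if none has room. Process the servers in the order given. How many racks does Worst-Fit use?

11

Put S1 (13U) in rack 1; 7U remain.
Put S2 (4U) in rack 1; 3U remain.
Put S3 (2U) in rack 1; 1U remain.
Put S4 (12U) in rack 2; 8U remain.
Put S5 (14U) in rack 3; 6U remain.
Put S6 (15U) in rack 4; 5U remain.
Put S7 (1U) in rack 2; 7U remain.
Put S8 (1U) in rack 2; 6U remain.
Put S9 (1U) in rack 2; 5U remain.
Put S10 (15U) in rack 5; 5U remain.
Put S11 (12U) in rack 6; 8U remain.
Put S12 (12U) in rack 7; 8U remain.
Put S13 (12U) in rack 8; 8U remain.
Put S14 (6U) in rack 6; 2U remain.
Put S15 (12U) in rack 9; 8U remain.
Put S16 (12U) in rack 10; 8U remain.
Put S17 (13U) in rack 11; 7U remain.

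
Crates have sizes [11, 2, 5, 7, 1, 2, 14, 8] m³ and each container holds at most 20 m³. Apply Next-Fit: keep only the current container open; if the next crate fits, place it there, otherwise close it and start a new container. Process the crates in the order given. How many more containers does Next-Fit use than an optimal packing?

Next-Fit: [11,2,5] [7,1,2] [14] [8] → 4 containers.
Total size 50 m³; any packing needs at least ⌈50/20⌉ = 3 containers.
An optimal packing achieves that bound: [14,5,1] [11,8] [7,2,2] → 3 containers.
Excess: 4 − 3 = 1.

1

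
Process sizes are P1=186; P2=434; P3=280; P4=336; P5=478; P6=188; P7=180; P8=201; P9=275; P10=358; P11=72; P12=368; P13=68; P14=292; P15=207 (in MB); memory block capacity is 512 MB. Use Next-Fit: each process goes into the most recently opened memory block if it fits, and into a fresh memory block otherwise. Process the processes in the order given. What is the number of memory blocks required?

10

P1 (186 MB) → memory block 1 (remaining 326 MB)
P2 (434 MB) → memory block 2 (remaining 78 MB)
P3 (280 MB) → memory block 3 (remaining 232 MB)
P4 (336 MB) → memory block 4 (remaining 176 MB)
P5 (478 MB) → memory block 5 (remaining 34 MB)
P6 (188 MB) → memory block 6 (remaining 324 MB)
P7 (180 MB) → memory block 6 (remaining 144 MB)
P8 (201 MB) → memory block 7 (remaining 311 MB)
P9 (275 MB) → memory block 7 (remaining 36 MB)
P10 (358 MB) → memory block 8 (remaining 154 MB)
P11 (72 MB) → memory block 8 (remaining 82 MB)
P12 (368 MB) → memory block 9 (remaining 144 MB)
P13 (68 MB) → memory block 9 (remaining 76 MB)
P14 (292 MB) → memory block 10 (remaining 220 MB)
P15 (207 MB) → memory block 10 (remaining 13 MB)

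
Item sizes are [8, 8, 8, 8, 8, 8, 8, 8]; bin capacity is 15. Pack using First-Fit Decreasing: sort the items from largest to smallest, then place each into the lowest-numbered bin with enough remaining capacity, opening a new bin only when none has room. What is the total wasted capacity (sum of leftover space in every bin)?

Sorted descending: 8, 8, 8, 8, 8, 8, 8, 8.
8 → bin 1 (remaining 7)
8 → bin 2 (remaining 7)
8 → bin 3 (remaining 7)
8 → bin 4 (remaining 7)
8 → bin 5 (remaining 7)
8 → bin 6 (remaining 7)
8 → bin 7 (remaining 7)
8 → bin 8 (remaining 7)
8 bins × 15 = 120; used 64; unused 56.

56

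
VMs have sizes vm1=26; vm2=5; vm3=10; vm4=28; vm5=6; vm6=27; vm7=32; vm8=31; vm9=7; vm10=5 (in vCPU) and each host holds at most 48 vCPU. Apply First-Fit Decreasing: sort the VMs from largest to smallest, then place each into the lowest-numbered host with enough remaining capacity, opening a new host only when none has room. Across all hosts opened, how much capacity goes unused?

63

Sorted descending: 32, 31, 28, 27, 26, 10, 7, 6, 5, 5.
Put 32 vCPU in host 1; 16 vCPU remain.
Put 31 vCPU in host 2; 17 vCPU remain.
Put 28 vCPU in host 3; 20 vCPU remain.
Put 27 vCPU in host 4; 21 vCPU remain.
Put 26 vCPU in host 5; 22 vCPU remain.
Put 10 vCPU in host 1; 6 vCPU remain.
Put 7 vCPU in host 2; 10 vCPU remain.
Put 6 vCPU in host 1; 0 vCPU remain.
Put 5 vCPU in host 2; 5 vCPU remain.
Put 5 vCPU in host 2; 0 vCPU remain.
5 hosts × 48 vCPU = 240 vCPU; used 177 vCPU; unused 63 vCPU.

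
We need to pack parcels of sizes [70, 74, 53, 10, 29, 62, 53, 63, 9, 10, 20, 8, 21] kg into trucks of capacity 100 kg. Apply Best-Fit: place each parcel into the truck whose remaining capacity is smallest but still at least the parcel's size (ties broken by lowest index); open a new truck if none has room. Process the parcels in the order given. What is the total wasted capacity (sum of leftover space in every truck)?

70 kg → truck 1 (remaining 30 kg)
74 kg → truck 2 (remaining 26 kg)
53 kg → truck 3 (remaining 47 kg)
10 kg → truck 2 (remaining 16 kg)
29 kg → truck 1 (remaining 1 kg)
62 kg → truck 4 (remaining 38 kg)
53 kg → truck 5 (remaining 47 kg)
63 kg → truck 6 (remaining 37 kg)
9 kg → truck 2 (remaining 7 kg)
10 kg → truck 6 (remaining 27 kg)
20 kg → truck 6 (remaining 7 kg)
8 kg → truck 4 (remaining 30 kg)
21 kg → truck 4 (remaining 9 kg)
6 trucks × 100 kg = 600 kg; used 482 kg; unused 118 kg.

118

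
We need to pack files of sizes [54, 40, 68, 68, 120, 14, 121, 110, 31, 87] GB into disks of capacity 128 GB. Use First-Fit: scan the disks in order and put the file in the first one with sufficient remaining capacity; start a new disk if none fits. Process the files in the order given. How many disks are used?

disk 1: place 54 GB, 74 GB left
disk 1: place 40 GB, 34 GB left
disk 2: place 68 GB, 60 GB left
disk 3: place 68 GB, 60 GB left
disk 4: place 120 GB, 8 GB left
disk 1: place 14 GB, 20 GB left
disk 5: place 121 GB, 7 GB left
disk 6: place 110 GB, 18 GB left
disk 2: place 31 GB, 29 GB left
disk 7: place 87 GB, 41 GB left

7 disks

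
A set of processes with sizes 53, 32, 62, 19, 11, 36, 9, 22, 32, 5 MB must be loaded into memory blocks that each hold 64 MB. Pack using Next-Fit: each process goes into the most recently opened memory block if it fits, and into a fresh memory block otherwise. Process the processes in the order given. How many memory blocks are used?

6

Put 53 MB in memory block 1; 11 MB remain.
Put 32 MB in memory block 2; 32 MB remain.
Put 62 MB in memory block 3; 2 MB remain.
Put 19 MB in memory block 4; 45 MB remain.
Put 11 MB in memory block 4; 34 MB remain.
Put 36 MB in memory block 5; 28 MB remain.
Put 9 MB in memory block 5; 19 MB remain.
Put 22 MB in memory block 6; 42 MB remain.
Put 32 MB in memory block 6; 10 MB remain.
Put 5 MB in memory block 6; 5 MB remain.
Final memory blocks: [53] [32] [62] [19,11] [36,9] [22,32,5].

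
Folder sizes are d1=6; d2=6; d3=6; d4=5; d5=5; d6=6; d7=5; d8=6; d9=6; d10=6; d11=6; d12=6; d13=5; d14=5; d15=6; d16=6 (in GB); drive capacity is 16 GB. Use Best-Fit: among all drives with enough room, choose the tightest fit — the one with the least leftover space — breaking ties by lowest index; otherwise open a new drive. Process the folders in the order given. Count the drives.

7 drives

d1 (6 GB) → drive 1 (remaining 10 GB)
d2 (6 GB) → drive 1 (remaining 4 GB)
d3 (6 GB) → drive 2 (remaining 10 GB)
d4 (5 GB) → drive 2 (remaining 5 GB)
d5 (5 GB) → drive 2 (remaining 0 GB)
d6 (6 GB) → drive 3 (remaining 10 GB)
d7 (5 GB) → drive 3 (remaining 5 GB)
d8 (6 GB) → drive 4 (remaining 10 GB)
d9 (6 GB) → drive 4 (remaining 4 GB)
d10 (6 GB) → drive 5 (remaining 10 GB)
d11 (6 GB) → drive 5 (remaining 4 GB)
d12 (6 GB) → drive 6 (remaining 10 GB)
d13 (5 GB) → drive 3 (remaining 0 GB)
d14 (5 GB) → drive 6 (remaining 5 GB)
d15 (6 GB) → drive 7 (remaining 10 GB)
d16 (6 GB) → drive 7 (remaining 4 GB)
Final drives: [6,6] [6,5,5] [6,5,5] [6,6] [6,6] [6,5] [6,6].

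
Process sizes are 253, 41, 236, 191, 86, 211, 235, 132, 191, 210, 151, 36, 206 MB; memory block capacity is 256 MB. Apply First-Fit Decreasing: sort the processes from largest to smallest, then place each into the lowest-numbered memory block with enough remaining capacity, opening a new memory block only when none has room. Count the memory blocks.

10 memory blocks

Sorted descending: 253, 236, 235, 211, 210, 206, 191, 191, 151, 132, 86, 41, 36.
253 MB → memory block 1 (remaining 3 MB)
236 MB → memory block 2 (remaining 20 MB)
235 MB → memory block 3 (remaining 21 MB)
211 MB → memory block 4 (remaining 45 MB)
210 MB → memory block 5 (remaining 46 MB)
206 MB → memory block 6 (remaining 50 MB)
191 MB → memory block 7 (remaining 65 MB)
191 MB → memory block 8 (remaining 65 MB)
151 MB → memory block 9 (remaining 105 MB)
132 MB → memory block 10 (remaining 124 MB)
86 MB → memory block 9 (remaining 19 MB)
41 MB → memory block 4 (remaining 4 MB)
36 MB → memory block 5 (remaining 10 MB)
Final memory blocks: [253] [236] [235] [211,41] [210,36] [206] [191] [191] [151,86] [132].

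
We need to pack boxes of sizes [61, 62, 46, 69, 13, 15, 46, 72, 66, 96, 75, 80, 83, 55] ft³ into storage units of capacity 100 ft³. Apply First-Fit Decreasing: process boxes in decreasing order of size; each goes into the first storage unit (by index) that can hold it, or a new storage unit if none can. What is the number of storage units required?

Sorted descending: 96, 83, 80, 75, 72, 69, 66, 62, 61, 55, 46, 46, 15, 13.
Put 96 ft³ in storage unit 1; 4 ft³ remain.
Put 83 ft³ in storage unit 2; 17 ft³ remain.
Put 80 ft³ in storage unit 3; 20 ft³ remain.
Put 75 ft³ in storage unit 4; 25 ft³ remain.
Put 72 ft³ in storage unit 5; 28 ft³ remain.
Put 69 ft³ in storage unit 6; 31 ft³ remain.
Put 66 ft³ in storage unit 7; 34 ft³ remain.
Put 62 ft³ in storage unit 8; 38 ft³ remain.
Put 61 ft³ in storage unit 9; 39 ft³ remain.
Put 55 ft³ in storage unit 10; 45 ft³ remain.
Put 46 ft³ in storage unit 11; 54 ft³ remain.
Put 46 ft³ in storage unit 11; 8 ft³ remain.
Put 15 ft³ in storage unit 2; 2 ft³ remain.
Put 13 ft³ in storage unit 3; 7 ft³ remain.

11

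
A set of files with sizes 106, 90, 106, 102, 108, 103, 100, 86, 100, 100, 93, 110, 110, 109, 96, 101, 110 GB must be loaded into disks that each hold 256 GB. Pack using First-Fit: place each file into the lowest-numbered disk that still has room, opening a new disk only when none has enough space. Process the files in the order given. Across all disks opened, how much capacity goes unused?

Put 106 GB in disk 1; 150 GB remain.
Put 90 GB in disk 1; 60 GB remain.
Put 106 GB in disk 2; 150 GB remain.
Put 102 GB in disk 2; 48 GB remain.
Put 108 GB in disk 3; 148 GB remain.
Put 103 GB in disk 3; 45 GB remain.
Put 100 GB in disk 4; 156 GB remain.
Put 86 GB in disk 4; 70 GB remain.
Put 100 GB in disk 5; 156 GB remain.
Put 100 GB in disk 5; 56 GB remain.
Put 93 GB in disk 6; 163 GB remain.
Put 110 GB in disk 6; 53 GB remain.
Put 110 GB in disk 7; 146 GB remain.
Put 109 GB in disk 7; 37 GB remain.
Put 96 GB in disk 8; 160 GB remain.
Put 101 GB in disk 8; 59 GB remain.
Put 110 GB in disk 9; 146 GB remain.
9 disks × 256 GB = 2304 GB; used 1730 GB; unused 574 GB.

574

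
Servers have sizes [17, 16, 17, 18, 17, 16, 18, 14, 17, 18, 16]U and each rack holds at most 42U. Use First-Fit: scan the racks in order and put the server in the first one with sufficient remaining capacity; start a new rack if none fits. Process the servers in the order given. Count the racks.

Put 17U in rack 1; 25U remain.
Put 16U in rack 1; 9U remain.
Put 17U in rack 2; 25U remain.
Put 18U in rack 2; 7U remain.
Put 17U in rack 3; 25U remain.
Put 16U in rack 3; 9U remain.
Put 18U in rack 4; 24U remain.
Put 14U in rack 4; 10U remain.
Put 17U in rack 5; 25U remain.
Put 18U in rack 5; 7U remain.
Put 16U in rack 6; 26U remain.

6 racks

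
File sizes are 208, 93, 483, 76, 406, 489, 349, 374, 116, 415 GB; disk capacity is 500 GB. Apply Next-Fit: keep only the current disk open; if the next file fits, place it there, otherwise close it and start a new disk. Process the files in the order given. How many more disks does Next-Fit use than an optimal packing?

Next-Fit: [208,93] [483] [76,406] [489] [349] [374,116] [415] → 7 disks.
Total size 3009 GB; any packing needs at least ⌈3009/500⌉ = 7 disks.
So 7 is already optimal.

0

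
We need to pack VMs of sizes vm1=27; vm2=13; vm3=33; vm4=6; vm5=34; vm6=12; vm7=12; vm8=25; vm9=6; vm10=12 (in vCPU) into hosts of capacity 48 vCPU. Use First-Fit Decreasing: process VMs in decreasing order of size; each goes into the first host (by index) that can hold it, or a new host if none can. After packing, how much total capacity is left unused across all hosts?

Sorted descending: 34, 33, 27, 25, 13, 12, 12, 12, 6, 6.
host 1: place 34 vCPU, 14 vCPU left
host 2: place 33 vCPU, 15 vCPU left
host 3: place 27 vCPU, 21 vCPU left
host 4: place 25 vCPU, 23 vCPU left
host 1: place 13 vCPU, 1 vCPU left
host 2: place 12 vCPU, 3 vCPU left
host 3: place 12 vCPU, 9 vCPU left
host 4: place 12 vCPU, 11 vCPU left
host 3: place 6 vCPU, 3 vCPU left
host 4: place 6 vCPU, 5 vCPU left
4 hosts × 48 vCPU = 192 vCPU; used 180 vCPU; unused 12 vCPU.

12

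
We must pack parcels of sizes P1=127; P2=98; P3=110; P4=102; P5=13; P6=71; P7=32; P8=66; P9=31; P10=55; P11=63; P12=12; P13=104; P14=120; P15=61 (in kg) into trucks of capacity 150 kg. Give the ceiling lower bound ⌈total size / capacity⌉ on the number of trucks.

Total size = 127 + 98 + 110 + 102 + 13 + 71 + 32 + 66 + 31 + 55 + 63 + 12 + 104 + 120 + 61 = 1065 kg.
⌈1065 / 150⌉ = 8.

8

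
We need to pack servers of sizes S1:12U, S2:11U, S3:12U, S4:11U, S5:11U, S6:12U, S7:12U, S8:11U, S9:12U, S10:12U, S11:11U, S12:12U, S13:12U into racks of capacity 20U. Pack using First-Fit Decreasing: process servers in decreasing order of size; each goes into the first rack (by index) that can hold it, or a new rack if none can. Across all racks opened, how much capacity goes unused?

109

Sorted descending: 12, 12, 12, 12, 12, 12, 12, 12, 11, 11, 11, 11, 11.
Put 12U in rack 1; 8U remain.
Put 12U in rack 2; 8U remain.
Put 12U in rack 3; 8U remain.
Put 12U in rack 4; 8U remain.
Put 12U in rack 5; 8U remain.
Put 12U in rack 6; 8U remain.
Put 12U in rack 7; 8U remain.
Put 12U in rack 8; 8U remain.
Put 11U in rack 9; 9U remain.
Put 11U in rack 10; 9U remain.
Put 11U in rack 11; 9U remain.
Put 11U in rack 12; 9U remain.
Put 11U in rack 13; 9U remain.
13 racks × 20U = 260U; used 151U; unused 109U.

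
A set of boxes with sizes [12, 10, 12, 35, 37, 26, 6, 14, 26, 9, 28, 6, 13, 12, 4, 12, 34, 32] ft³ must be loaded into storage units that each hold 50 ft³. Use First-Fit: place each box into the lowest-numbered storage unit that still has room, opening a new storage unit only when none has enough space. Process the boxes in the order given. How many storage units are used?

8

12 ft³ → storage unit 1 (remaining 38 ft³)
10 ft³ → storage unit 1 (remaining 28 ft³)
12 ft³ → storage unit 1 (remaining 16 ft³)
35 ft³ → storage unit 2 (remaining 15 ft³)
37 ft³ → storage unit 3 (remaining 13 ft³)
26 ft³ → storage unit 4 (remaining 24 ft³)
6 ft³ → storage unit 1 (remaining 10 ft³)
14 ft³ → storage unit 2 (remaining 1 ft³)
26 ft³ → storage unit 5 (remaining 24 ft³)
9 ft³ → storage unit 1 (remaining 1 ft³)
28 ft³ → storage unit 6 (remaining 22 ft³)
6 ft³ → storage unit 3 (remaining 7 ft³)
13 ft³ → storage unit 4 (remaining 11 ft³)
12 ft³ → storage unit 5 (remaining 12 ft³)
4 ft³ → storage unit 3 (remaining 3 ft³)
12 ft³ → storage unit 5 (remaining 0 ft³)
34 ft³ → storage unit 7 (remaining 16 ft³)
32 ft³ → storage unit 8 (remaining 18 ft³)
Final storage units: [12,10,12,6,9] [35,14] [37,6,4] [26,13] [26,12,12] [28] [34] [32].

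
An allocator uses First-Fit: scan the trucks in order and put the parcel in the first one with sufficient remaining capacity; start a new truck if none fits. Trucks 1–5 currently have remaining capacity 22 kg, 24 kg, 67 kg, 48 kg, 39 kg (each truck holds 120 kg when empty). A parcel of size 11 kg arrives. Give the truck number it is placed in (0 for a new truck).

1

Trucks with room: truck 1 (22 kg), truck 2 (24 kg), truck 3 (67 kg), truck 4 (48 kg), truck 5 (39 kg).
The first with room is truck 1.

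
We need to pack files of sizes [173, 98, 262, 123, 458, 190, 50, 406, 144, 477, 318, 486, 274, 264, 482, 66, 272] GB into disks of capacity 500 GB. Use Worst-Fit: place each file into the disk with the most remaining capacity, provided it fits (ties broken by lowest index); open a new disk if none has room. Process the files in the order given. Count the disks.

11

173 GB → disk 1 (remaining 327 GB)
98 GB → disk 1 (remaining 229 GB)
262 GB → disk 2 (remaining 238 GB)
123 GB → disk 2 (remaining 115 GB)
458 GB → disk 3 (remaining 42 GB)
190 GB → disk 1 (remaining 39 GB)
50 GB → disk 2 (remaining 65 GB)
406 GB → disk 4 (remaining 94 GB)
144 GB → disk 5 (remaining 356 GB)
477 GB → disk 6 (remaining 23 GB)
318 GB → disk 5 (remaining 38 GB)
486 GB → disk 7 (remaining 14 GB)
274 GB → disk 8 (remaining 226 GB)
264 GB → disk 9 (remaining 236 GB)
482 GB → disk 10 (remaining 18 GB)
66 GB → disk 9 (remaining 170 GB)
272 GB → disk 11 (remaining 228 GB)
Final disks: [173,98,190] [262,123,50] [458] [406] [144,318] [477] [486] [274] [264,66] [482] [272].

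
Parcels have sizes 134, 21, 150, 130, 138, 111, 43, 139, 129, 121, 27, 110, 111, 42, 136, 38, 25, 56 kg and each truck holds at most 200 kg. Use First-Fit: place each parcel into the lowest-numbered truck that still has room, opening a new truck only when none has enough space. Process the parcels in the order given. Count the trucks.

11

Put 134 kg in truck 1; 66 kg remain.
Put 21 kg in truck 1; 45 kg remain.
Put 150 kg in truck 2; 50 kg remain.
Put 130 kg in truck 3; 70 kg remain.
Put 138 kg in truck 4; 62 kg remain.
Put 111 kg in truck 5; 89 kg remain.
Put 43 kg in truck 1; 2 kg remain.
Put 139 kg in truck 6; 61 kg remain.
Put 129 kg in truck 7; 71 kg remain.
Put 121 kg in truck 8; 79 kg remain.
Put 27 kg in truck 2; 23 kg remain.
Put 110 kg in truck 9; 90 kg remain.
Put 111 kg in truck 10; 89 kg remain.
Put 42 kg in truck 3; 28 kg remain.
Put 136 kg in truck 11; 64 kg remain.
Put 38 kg in truck 4; 24 kg remain.
Put 25 kg in truck 3; 3 kg remain.
Put 56 kg in truck 5; 33 kg remain.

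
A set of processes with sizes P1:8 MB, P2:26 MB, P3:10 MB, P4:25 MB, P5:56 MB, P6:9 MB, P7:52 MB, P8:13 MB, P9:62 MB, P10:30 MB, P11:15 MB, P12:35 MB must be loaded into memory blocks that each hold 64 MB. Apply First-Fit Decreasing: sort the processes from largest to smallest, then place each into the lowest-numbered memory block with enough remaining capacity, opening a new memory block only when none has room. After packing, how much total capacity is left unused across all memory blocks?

43

Sorted descending: 62, 56, 52, 35, 30, 26, 25, 15, 13, 10, 9, 8.
62 MB → memory block 1 (remaining 2 MB)
56 MB → memory block 2 (remaining 8 MB)
52 MB → memory block 3 (remaining 12 MB)
35 MB → memory block 4 (remaining 29 MB)
30 MB → memory block 5 (remaining 34 MB)
26 MB → memory block 4 (remaining 3 MB)
25 MB → memory block 5 (remaining 9 MB)
15 MB → memory block 6 (remaining 49 MB)
13 MB → memory block 6 (remaining 36 MB)
10 MB → memory block 3 (remaining 2 MB)
9 MB → memory block 5 (remaining 0 MB)
8 MB → memory block 2 (remaining 0 MB)
6 memory blocks × 64 MB = 384 MB; used 341 MB; unused 43 MB.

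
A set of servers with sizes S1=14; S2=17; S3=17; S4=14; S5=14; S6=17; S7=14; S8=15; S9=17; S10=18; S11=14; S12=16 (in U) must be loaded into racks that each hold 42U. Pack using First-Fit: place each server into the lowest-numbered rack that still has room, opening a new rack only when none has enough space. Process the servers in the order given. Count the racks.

6

Put S1 (14U) in rack 1; 28U remain.
Put S2 (17U) in rack 1; 11U remain.
Put S3 (17U) in rack 2; 25U remain.
Put S4 (14U) in rack 2; 11U remain.
Put S5 (14U) in rack 3; 28U remain.
Put S6 (17U) in rack 3; 11U remain.
Put S7 (14U) in rack 4; 28U remain.
Put S8 (15U) in rack 4; 13U remain.
Put S9 (17U) in rack 5; 25U remain.
Put S10 (18U) in rack 5; 7U remain.
Put S11 (14U) in rack 6; 28U remain.
Put S12 (16U) in rack 6; 12U remain.
Final racks: [14,17] [17,14] [14,17] [14,15] [17,18] [14,16].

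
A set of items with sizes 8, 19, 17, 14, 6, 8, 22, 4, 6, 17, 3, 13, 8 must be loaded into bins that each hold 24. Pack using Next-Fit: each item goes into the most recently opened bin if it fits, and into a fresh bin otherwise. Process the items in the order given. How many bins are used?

8 → bin 1 (remaining 16)
19 → bin 2 (remaining 5)
17 → bin 3 (remaining 7)
14 → bin 4 (remaining 10)
6 → bin 4 (remaining 4)
8 → bin 5 (remaining 16)
22 → bin 6 (remaining 2)
4 → bin 7 (remaining 20)
6 → bin 7 (remaining 14)
17 → bin 8 (remaining 7)
3 → bin 8 (remaining 4)
13 → bin 9 (remaining 11)
8 → bin 9 (remaining 3)
Final bins: [8] [19] [17] [14,6] [8] [22] [4,6] [17,3] [13,8].

9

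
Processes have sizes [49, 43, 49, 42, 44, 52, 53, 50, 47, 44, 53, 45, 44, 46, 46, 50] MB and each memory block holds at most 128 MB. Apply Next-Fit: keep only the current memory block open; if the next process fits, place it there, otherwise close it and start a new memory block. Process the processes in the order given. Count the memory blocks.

memory block 1: place 49 MB, 79 MB left
memory block 1: place 43 MB, 36 MB left
memory block 2: place 49 MB, 79 MB left
memory block 2: place 42 MB, 37 MB left
memory block 3: place 44 MB, 84 MB left
memory block 3: place 52 MB, 32 MB left
memory block 4: place 53 MB, 75 MB left
memory block 4: place 50 MB, 25 MB left
memory block 5: place 47 MB, 81 MB left
memory block 5: place 44 MB, 37 MB left
memory block 6: place 53 MB, 75 MB left
memory block 6: place 45 MB, 30 MB left
memory block 7: place 44 MB, 84 MB left
memory block 7: place 46 MB, 38 MB left
memory block 8: place 46 MB, 82 MB left
memory block 8: place 50 MB, 32 MB left

8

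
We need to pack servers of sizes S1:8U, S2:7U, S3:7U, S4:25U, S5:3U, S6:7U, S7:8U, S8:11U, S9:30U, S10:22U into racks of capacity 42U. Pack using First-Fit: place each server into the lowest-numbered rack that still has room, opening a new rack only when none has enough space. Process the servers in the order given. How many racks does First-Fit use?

4

rack 1: place S1 (8U), 34U left
rack 1: place S2 (7U), 27U left
rack 1: place S3 (7U), 20U left
rack 2: place S4 (25U), 17U left
rack 1: place S5 (3U), 17U left
rack 1: place S6 (7U), 10U left
rack 1: place S7 (8U), 2U left
rack 2: place S8 (11U), 6U left
rack 3: place S9 (30U), 12U left
rack 4: place S10 (22U), 20U left
Final racks: [8,7,7,3,7,8] [25,11] [30] [22].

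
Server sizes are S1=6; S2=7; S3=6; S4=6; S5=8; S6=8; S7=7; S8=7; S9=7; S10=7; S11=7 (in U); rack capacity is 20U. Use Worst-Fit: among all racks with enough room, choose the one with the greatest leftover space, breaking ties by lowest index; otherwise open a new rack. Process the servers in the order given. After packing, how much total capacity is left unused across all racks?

S1 (6U) → rack 1 (remaining 14U)
S2 (7U) → rack 1 (remaining 7U)
S3 (6U) → rack 1 (remaining 1U)
S4 (6U) → rack 2 (remaining 14U)
S5 (8U) → rack 2 (remaining 6U)
S6 (8U) → rack 3 (remaining 12U)
S7 (7U) → rack 3 (remaining 5U)
S8 (7U) → rack 4 (remaining 13U)
S9 (7U) → rack 4 (remaining 6U)
S10 (7U) → rack 5 (remaining 13U)
S11 (7U) → rack 5 (remaining 6U)
5 racks × 20U = 100U; used 76U; unused 24U.

24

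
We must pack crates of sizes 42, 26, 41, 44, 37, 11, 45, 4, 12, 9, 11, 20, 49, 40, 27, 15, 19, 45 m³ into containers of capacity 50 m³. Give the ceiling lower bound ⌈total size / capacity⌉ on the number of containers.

Total size = 42 + 26 + 41 + 44 + 37 + 11 + 45 + 4 + 12 + 9 + 11 + 20 + 49 + 40 + 27 + 15 + 19 + 45 = 497 m³.
⌈497 / 50⌉ = 10.

10 containers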